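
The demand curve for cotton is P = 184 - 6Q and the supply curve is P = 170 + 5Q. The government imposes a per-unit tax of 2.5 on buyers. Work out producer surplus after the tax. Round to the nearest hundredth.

Pre-tax equilibrium: 184 - 6Q = 170 + 5Q gives Q* = 1.2727, P* = 176.3636.
With the tax, buyers' net willingness to pay falls by 2.5: (184 - 2.5) - 6Q = 170 + 5Q, so Q_t = 1.0455. Buyers pay P_b = 177.7273; sellers receive P_s = P_b - 2.5 = 175.2273.
Producer surplus is the triangle above supply below P_s: (1/2)(1.0455)(175.2273 - 170) = 2.7324.

2.73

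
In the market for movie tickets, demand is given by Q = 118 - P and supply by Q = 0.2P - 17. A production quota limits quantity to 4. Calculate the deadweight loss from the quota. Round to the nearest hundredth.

Rewriting demand in inverse form: P = 118 - Q.
Rewriting supply in inverse form: P = 85 + 5Q.
Without the quota, 118 - Q = 85 + 5Q gives Q* = 5.5.
At Q = 4 the demand price is 118 - (4) = 114 and the supply price is 85 + 5(4) = 105.
Deadweight loss is the triangle between the curves from 4 to 5.5: (1/2)(114 - 105)(5.5 - 4) = 6.75.

6.75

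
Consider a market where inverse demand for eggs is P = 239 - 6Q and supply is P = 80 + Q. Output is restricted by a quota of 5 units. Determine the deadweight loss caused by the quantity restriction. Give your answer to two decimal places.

Without the quota, 239 - 6Q = 80 + Q gives Q* = 22.7143.
At Q = 5 the demand price is 239 - 6(5) = 209 and the supply price is 80 + (5) = 85.
DWL = (1/2)(gap between curves at 5) x (Q* - 5) = (1/2)(124)(17.7143) = 1098.2857.

1098.29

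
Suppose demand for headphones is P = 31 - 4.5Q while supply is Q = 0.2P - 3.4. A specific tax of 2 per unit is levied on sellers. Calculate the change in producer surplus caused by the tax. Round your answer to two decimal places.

Rewriting supply in inverse form: P = 17 + 5Q.
Without the tax, 31 - 4.5Q = 17 + 5Q so Q* = 1.4737 and P* = 24.3684.
With the tax, sellers need 2 more per unit: 31 - 4.5Q = 17 + 5Q + 2, so Q_t = 1.2632. Buyers pay P_b = 25.3158; sellers receive P_s = P_b - 2 = 23.3158.
PS falls from (1/2)(1.4737)(7.3684) = 5.4294 to (1/2)(1.2632)(6.3158) = 3.9889, a change of -1.4404.

-1.44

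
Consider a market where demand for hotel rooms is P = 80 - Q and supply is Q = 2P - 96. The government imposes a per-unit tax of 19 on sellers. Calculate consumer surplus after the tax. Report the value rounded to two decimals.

37.56

Rewriting supply in inverse form: P = 48 + 0.5Q.
Without the tax, 80 - Q = 48 + 0.5Q so Q* = 21.3333 and P* = 58.6667.
With the tax, sellers need 19 more per unit: 80 - Q = 48 + 0.5Q + 19, so Q_t = 8.6667. Buyers pay P_b = 71.3333; sellers receive P_s = P_b - 19 = 52.3333.
Consumer surplus is the triangle under demand above P_b: (1/2)(8.6667)(80 - 71.3333) = 37.5556.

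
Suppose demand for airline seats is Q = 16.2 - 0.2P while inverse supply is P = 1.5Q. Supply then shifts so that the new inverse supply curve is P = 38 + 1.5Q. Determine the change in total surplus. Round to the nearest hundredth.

Rewriting demand in inverse form: P = 81 - 5Q.
Initial equilibrium: Q_0 = 12.4615, P_0 = 18.6923; CS_0 = (1/2)(12.4615)(62.3077) = 388.2249, PS_0 = (1/2)(12.4615)(18.6923) = 116.4675.
New equilibrium: 81 - 5Q = 38 + 1.5Q gives Q_1 = 6.6154, P_1 = 47.9231; CS_1 = 109.4083, PS_1 = 32.8225.
Change in total surplus = (109.4083 + 32.8225) - (388.2249 + 116.4675) = -362.4615.

-362.46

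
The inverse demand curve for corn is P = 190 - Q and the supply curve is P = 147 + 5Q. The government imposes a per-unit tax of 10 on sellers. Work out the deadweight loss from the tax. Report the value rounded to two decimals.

8.33

Without the tax, 190 - Q = 147 + 5Q so Q* = 7.1667 and P* = 182.8333.
With the tax, sellers need 10 more per unit: 190 - Q = 147 + 5Q + 10, so Q_t = 5.5. Buyers pay P_b = 184.5; sellers receive P_s = P_b - 10 = 174.5.
The welfare triangle lost has base Q* - Q_t = 1.6667 and height t = 10, so DWL = (1/2)(1.6667)(10) = 8.3333.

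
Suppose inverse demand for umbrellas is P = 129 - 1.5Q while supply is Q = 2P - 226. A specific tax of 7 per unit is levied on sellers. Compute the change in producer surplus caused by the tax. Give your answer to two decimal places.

Rewriting supply in inverse form: P = 113 + 0.5Q.
Pre-tax equilibrium: 129 - 1.5Q = 113 + 0.5Q gives Q* = 8, P* = 117.
With the tax, sellers need 7 more per unit: 129 - 1.5Q = 113 + 0.5Q + 7, so Q_t = 4.5. Buyers pay P_b = 122.25; sellers receive P_s = P_b - 7 = 115.25.
Producers lose the trapezoid between P_s and P* out to Q_t plus the triangle from Q_t to Q*: change in PS = 5.0625 - 16 = -10.9375.

-10.94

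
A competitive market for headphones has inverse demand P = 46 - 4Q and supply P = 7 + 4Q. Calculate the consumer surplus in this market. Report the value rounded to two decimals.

47.53

Equilibrium: 46 - 4Q = 7 + 4Q, so Q* = 4.875 and P* = 26.5.
Consumer surplus is the triangle under demand above P*: (1/2)(4.875)(46 - 26.5) = (1/2)(4.875)(19.5) = 47.5312.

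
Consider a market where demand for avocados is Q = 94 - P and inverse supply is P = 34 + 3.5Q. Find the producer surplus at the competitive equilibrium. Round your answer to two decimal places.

311.11

Rewriting demand in inverse form: P = 94 - Q.
Set 94 - Q = 34 + 3.5Q, which gives 60 = 4.5Q, so Q* = 13.3333 and P* = 94 - (13.3333) = 80.6667.
The supply curve's price intercept is 34, so PS = (1/2)(Q*)(P* - 34) = (1/2)(13.3333)(46.6667) = 311.1111.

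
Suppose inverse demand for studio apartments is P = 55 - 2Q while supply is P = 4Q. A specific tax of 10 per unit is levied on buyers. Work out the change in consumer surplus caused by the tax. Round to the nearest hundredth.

-27.78

Without the tax, 55 - 2Q = 4Q so Q* = 9.1667 and P* = 36.6667.
With the tax, buyers' net willingness to pay falls by 10: (55 - 10) - 2Q = 4Q, so Q_t = 7.5. Buyers pay P_b = 40; sellers receive P_s = P_b - 10 = 30.
CS falls from (1/2)(9.1667)(18.3333) = 84.0278 to (1/2)(7.5)(15) = 56.25, a change of -27.7778.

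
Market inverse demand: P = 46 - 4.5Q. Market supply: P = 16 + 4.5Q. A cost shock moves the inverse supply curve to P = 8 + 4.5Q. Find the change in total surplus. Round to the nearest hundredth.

Initial equilibrium: Q_0 = 3.3333, P_0 = 31; CS_0 = (1/2)(3.3333)(15) = 25, PS_0 = (1/2)(3.3333)(15) = 25.
New equilibrium: 46 - 4.5Q = 8 + 4.5Q gives Q_1 = 4.2222, P_1 = 27; CS_1 = 40.1111, PS_1 = 40.1111.
Change in total surplus = (40.1111 + 40.1111) - (25 + 25) = 30.2222.

30.22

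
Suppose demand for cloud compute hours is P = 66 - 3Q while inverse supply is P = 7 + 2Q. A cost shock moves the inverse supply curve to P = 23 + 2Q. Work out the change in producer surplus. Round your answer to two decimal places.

-65.28

Initial equilibrium: Q_0 = 11.8, P_0 = 30.6; CS_0 = (1/2)(11.8)(35.4) = 208.86, PS_0 = (1/2)(11.8)(23.6) = 139.24.
New equilibrium: 66 - 3Q = 23 + 2Q gives Q_1 = 8.6, P_1 = 40.2; CS_1 = 110.94, PS_1 = 73.96.
Change in producer surplus = 73.96 - 139.24 = -65.28.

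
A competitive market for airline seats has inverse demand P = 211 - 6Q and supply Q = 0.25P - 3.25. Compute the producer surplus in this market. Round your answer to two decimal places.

784.08

Rewriting supply in inverse form: P = 13 + 4Q.
Equilibrium: 211 - 6Q = 13 + 4Q, so Q* = 19.8 and P* = 92.2.
Producer surplus is the triangle above supply below P*: (1/2)(19.8)(92.2 - 13) = (1/2)(19.8)(79.2) = 784.08.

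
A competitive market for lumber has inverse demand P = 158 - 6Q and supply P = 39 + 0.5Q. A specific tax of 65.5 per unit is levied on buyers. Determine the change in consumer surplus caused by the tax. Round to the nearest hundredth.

-802.28

Pre-tax equilibrium: 158 - 6Q = 39 + 0.5Q gives Q* = 18.3077, P* = 48.1538.
With the tax, buyers' net willingness to pay falls by 65.5: (158 - 65.5) - 6Q = 39 + 0.5Q, so Q_t = 8.2308. Buyers pay P_b = 108.6154; sellers receive P_s = P_b - 65.5 = 43.1154.
CS falls from (1/2)(18.3077)(109.8462) = 1005.5148 to (1/2)(8.2308)(49.3846) = 203.2367, a change of -802.2781.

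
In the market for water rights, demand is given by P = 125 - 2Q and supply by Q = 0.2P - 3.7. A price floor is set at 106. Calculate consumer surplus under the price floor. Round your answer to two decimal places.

90.25

Rewriting supply in inverse form: P = 18.5 + 5Q.
Without the control, 125 - 2Q = 18.5 + 5Q so Q* = 15.2143 and P* = 94.5714.
At P = 106, buyers demand (125 - 106)/2 = 9.5 while sellers would supply more, so the quantity traded is 9.5 at price 106.
CS is the triangle under demand above 106: (1/2)(9.5)(125 - 106) = 90.25.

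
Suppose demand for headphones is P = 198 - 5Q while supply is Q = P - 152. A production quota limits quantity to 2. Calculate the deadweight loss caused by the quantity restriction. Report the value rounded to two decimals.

Rewriting supply in inverse form: P = 152 + Q.
Without the quota, 198 - 5Q = 152 + Q gives Q* = 7.6667.
At Q = 2 the demand price is 198 - 5(2) = 188 and the supply price is 152 + (2) = 154.
Deadweight loss is the triangle between the curves from 2 to 7.6667: (1/2)(188 - 154)(7.6667 - 2) = 96.3333.

96.33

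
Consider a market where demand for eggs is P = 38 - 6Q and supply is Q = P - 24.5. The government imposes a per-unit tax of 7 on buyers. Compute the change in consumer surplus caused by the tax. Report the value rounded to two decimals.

Rewriting supply in inverse form: P = 24.5 + Q.
Without the tax, 38 - 6Q = 24.5 + Q so Q* = 1.9286 and P* = 26.4286.
With the tax, buyers' net willingness to pay falls by 7: (38 - 7) - 6Q = 24.5 + Q, so Q_t = 0.9286. Buyers pay P_b = 32.4286; sellers receive P_s = P_b - 7 = 25.4286.
Consumers lose the trapezoid between P* and P_b out to Q_t plus the triangle from Q_t to Q*: change in CS = 2.5867 - 11.1582 = -8.5714.

-8.57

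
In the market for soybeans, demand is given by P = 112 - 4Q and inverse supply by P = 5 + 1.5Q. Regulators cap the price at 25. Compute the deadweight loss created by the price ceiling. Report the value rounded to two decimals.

103.04

Without the control, 112 - 4Q = 5 + 1.5Q so Q* = 19.4545 and P* = 34.1818.
At the ceiling price 25, quantity supplied is (25 - 5)/1.5 = 13.3333; supply is the short side, so Q = 13.3333 trades at P = 25.
The lost-trades triangle has base Q* - 13.3333 = 6.1212 and height equal to the gap between the curves at Q = 13.3333, which is 58.6667 - 25 = 33.6667. DWL = (1/2)(6.1212)(33.6667) = 103.0404.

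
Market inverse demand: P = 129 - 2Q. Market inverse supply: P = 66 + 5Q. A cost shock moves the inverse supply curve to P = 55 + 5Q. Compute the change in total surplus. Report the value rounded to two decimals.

107.64

Initial equilibrium: Q_0 = 9, P_0 = 111; CS_0 = (1/2)(9)(18) = 81, PS_0 = (1/2)(9)(45) = 202.5.
New equilibrium: 129 - 2Q = 55 + 5Q gives Q_1 = 10.5714, P_1 = 107.8571; CS_1 = 111.7551, PS_1 = 279.3878.
Change in total surplus = (111.7551 + 279.3878) - (81 + 202.5) = 107.6429.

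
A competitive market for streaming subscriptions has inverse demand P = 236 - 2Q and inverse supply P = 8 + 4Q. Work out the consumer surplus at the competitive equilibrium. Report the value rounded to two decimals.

1444.00

Set 236 - 2Q = 8 + 4Q, which gives 228 = 6Q, so Q* = 38 and P* = 236 - 2(38) = 160.
The demand choke price is 236, so CS = (1/2)(Q*)(236 - P*) = (1/2)(38)(76) = 1444.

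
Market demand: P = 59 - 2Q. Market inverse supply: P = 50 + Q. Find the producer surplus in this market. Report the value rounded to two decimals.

Setting demand equal to supply, 9 = 3Q, so Q* = 3 and P* = 53.
PS is the area between P* and the supply curve from 0 to Q*: (1/2)(3)(3) = 4.5.

4.50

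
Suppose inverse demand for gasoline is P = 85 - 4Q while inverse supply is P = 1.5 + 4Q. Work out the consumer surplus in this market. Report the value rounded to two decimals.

217.88

Equilibrium: 85 - 4Q = 1.5 + 4Q, so Q* = 10.4375 and P* = 43.25.
The demand choke price is 85, so CS = (1/2)(Q*)(85 - P*) = (1/2)(10.4375)(41.75) = 217.8828.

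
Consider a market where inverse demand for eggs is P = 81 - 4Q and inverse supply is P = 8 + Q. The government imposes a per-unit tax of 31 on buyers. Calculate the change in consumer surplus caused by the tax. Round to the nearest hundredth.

Pre-tax equilibrium: 81 - 4Q = 8 + Q gives Q* = 14.6, P* = 22.6.
With the tax, buyers' net willingness to pay falls by 31: (81 - 31) - 4Q = 8 + Q, so Q_t = 8.4. Buyers pay P_b = 47.4; sellers receive P_s = P_b - 31 = 16.4.
CS falls from (1/2)(14.6)(58.4) = 426.32 to (1/2)(8.4)(33.6) = 141.12, a change of -285.2.

-285.20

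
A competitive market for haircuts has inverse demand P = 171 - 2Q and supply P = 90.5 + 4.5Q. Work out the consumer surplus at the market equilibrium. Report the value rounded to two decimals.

Set 171 - 2Q = 90.5 + 4.5Q, which gives 80.5 = 6.5Q, so Q* = 12.3846 and P* = 171 - 2(12.3846) = 146.2308.
Consumer surplus is the triangle under demand above P*: (1/2)(12.3846)(171 - 146.2308) = (1/2)(12.3846)(24.7692) = 153.3787.

153.38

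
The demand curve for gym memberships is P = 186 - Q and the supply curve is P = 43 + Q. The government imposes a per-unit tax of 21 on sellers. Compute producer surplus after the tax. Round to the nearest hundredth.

1860.50

Pre-tax equilibrium: 186 - Q = 43 + Q gives Q* = 71.5, P* = 114.5.
With the tax, sellers need 21 more per unit: 186 - Q = 43 + Q + 21, so Q_t = 61. Buyers pay P_b = 125; sellers receive P_s = P_b - 21 = 104.
Producer surplus is the triangle above supply below P_s: (1/2)(61)(104 - 43) = 1860.5.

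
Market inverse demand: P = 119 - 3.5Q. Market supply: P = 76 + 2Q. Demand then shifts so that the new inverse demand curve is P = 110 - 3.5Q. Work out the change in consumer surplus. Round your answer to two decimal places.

-40.09

Initial equilibrium: Q_0 = 7.8182, P_0 = 91.6364; CS_0 = (1/2)(7.8182)(27.3636) = 106.9669, PS_0 = (1/2)(7.8182)(15.6364) = 61.124.
New equilibrium: 110 - 3.5Q = 76 + 2Q gives Q_1 = 6.1818, P_1 = 88.3636; CS_1 = 66.876, PS_1 = 38.2149.
Change in consumer surplus = 66.876 - 106.9669 = -40.0909.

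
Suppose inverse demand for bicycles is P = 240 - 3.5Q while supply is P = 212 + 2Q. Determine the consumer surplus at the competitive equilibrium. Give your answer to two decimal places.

Setting demand equal to supply, 28 = 5.5Q, so Q* = 5.0909 and P* = 222.1818.
The demand choke price is 240, so CS = (1/2)(Q*)(240 - P*) = (1/2)(5.0909)(17.8182) = 45.3554.

45.36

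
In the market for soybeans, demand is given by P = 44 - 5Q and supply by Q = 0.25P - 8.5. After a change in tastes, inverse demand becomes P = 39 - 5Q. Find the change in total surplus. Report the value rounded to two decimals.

Rewriting supply in inverse form: P = 34 + 4Q.
Initial equilibrium: Q_0 = 1.1111, P_0 = 38.4444; CS_0 = (1/2)(1.1111)(5.5556) = 3.0864, PS_0 = (1/2)(1.1111)(4.4444) = 2.4691.
New equilibrium: 39 - 5Q = 34 + 4Q gives Q_1 = 0.5556, P_1 = 36.2222; CS_1 = 0.7716, PS_1 = 0.6173.
Change in total surplus = (0.7716 + 0.6173) - (3.0864 + 2.4691) = -4.1667.

-4.17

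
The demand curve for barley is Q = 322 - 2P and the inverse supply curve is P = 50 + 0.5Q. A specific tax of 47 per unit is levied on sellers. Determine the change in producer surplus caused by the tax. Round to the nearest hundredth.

-2056.25

Rewriting demand in inverse form: P = 161 - 0.5Q.
Without the tax, 161 - 0.5Q = 50 + 0.5Q so Q* = 111 and P* = 105.5.
A tax on sellers shifts supply up by 47: 161 - 0.5Q = 50 + 0.5Q + 47, so Q_t = 64. Buyers pay P_b = 129; sellers receive P_s = P_b - 47 = 82.
Producers lose the trapezoid between P_s and P* out to Q_t plus the triangle from Q_t to Q*: change in PS = 1024 - 3080.25 = -2056.25.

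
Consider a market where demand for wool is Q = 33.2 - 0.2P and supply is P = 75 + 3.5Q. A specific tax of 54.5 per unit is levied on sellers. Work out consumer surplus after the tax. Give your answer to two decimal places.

46.10

Rewriting demand in inverse form: P = 166 - 5Q.
Pre-tax equilibrium: 166 - 5Q = 75 + 3.5Q gives Q* = 10.7059, P* = 112.4706.
With the tax, sellers need 54.5 more per unit: 166 - 5Q = 75 + 3.5Q + 54.5, so Q_t = 4.2941. Buyers pay P_b = 144.5294; sellers receive P_s = P_b - 54.5 = 90.0294.
Consumer surplus is the triangle under demand above P_b: (1/2)(4.2941)(166 - 144.5294) = 46.0986.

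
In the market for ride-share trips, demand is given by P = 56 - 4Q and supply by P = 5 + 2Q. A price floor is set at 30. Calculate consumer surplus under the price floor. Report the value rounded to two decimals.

84.50

Free-market equilibrium: 56 - 4Q = 5 + 2Q gives Q* = 8.5, P* = 22.
At P = 30, buyers demand (56 - 30)/4 = 6.5 while sellers would supply more, so the quantity traded is 6.5 at price 30.
CS is the triangle under demand above 30: (1/2)(6.5)(56 - 30) = 84.5.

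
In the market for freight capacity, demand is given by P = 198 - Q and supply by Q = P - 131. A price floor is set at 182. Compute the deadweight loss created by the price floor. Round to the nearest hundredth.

Rewriting supply in inverse form: P = 131 + Q.
Free-market equilibrium: 198 - Q = 131 + Q gives Q* = 33.5, P* = 164.5.
At P = 182, buyers demand (198 - 182)/1 = 16 while sellers would supply more, so the quantity traded is 16 at price 182.
The lost-trades triangle has base Q* - 16 = 17.5 and height equal to the gap between the curves at Q = 16, which is 182 - 147 = 35. DWL = (1/2)(17.5)(35) = 306.25.

306.25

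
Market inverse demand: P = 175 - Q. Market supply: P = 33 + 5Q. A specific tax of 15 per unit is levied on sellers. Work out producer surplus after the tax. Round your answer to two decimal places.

1120.07

Pre-tax equilibrium: 175 - Q = 33 + 5Q gives Q* = 23.6667, P* = 151.3333.
A tax on sellers shifts supply up by 15: 175 - Q = 33 + 5Q + 15, so Q_t = 21.1667. Buyers pay P_b = 153.8333; sellers receive P_s = P_b - 15 = 138.8333.
Producer surplus is the triangle above supply below P_s: (1/2)(21.1667)(138.8333 - 33) = 1120.0694.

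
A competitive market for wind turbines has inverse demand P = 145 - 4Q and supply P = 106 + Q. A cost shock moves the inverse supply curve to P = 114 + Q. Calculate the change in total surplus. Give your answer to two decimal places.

-56.00

Initial equilibrium: Q_0 = 7.8, P_0 = 113.8; CS_0 = (1/2)(7.8)(31.2) = 121.68, PS_0 = (1/2)(7.8)(7.8) = 30.42.
New equilibrium: 145 - 4Q = 114 + Q gives Q_1 = 6.2, P_1 = 120.2; CS_1 = 76.88, PS_1 = 19.22.
Change in total surplus = (76.88 + 19.22) - (121.68 + 30.42) = -56.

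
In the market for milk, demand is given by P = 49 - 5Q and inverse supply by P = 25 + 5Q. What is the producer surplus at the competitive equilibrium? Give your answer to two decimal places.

14.40

Set 49 - 5Q = 25 + 5Q, which gives 24 = 10Q, so Q* = 2.4 and P* = 49 - 5(2.4) = 37.
The supply curve's price intercept is 25, so PS = (1/2)(Q*)(P* - 25) = (1/2)(2.4)(12) = 14.4.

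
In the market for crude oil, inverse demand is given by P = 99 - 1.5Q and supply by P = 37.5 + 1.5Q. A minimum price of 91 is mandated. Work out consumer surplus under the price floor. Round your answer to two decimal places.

21.33

Without the control, 99 - 1.5Q = 37.5 + 1.5Q so Q* = 20.5 and P* = 68.25.
At P = 91, buyers demand (99 - 91)/1.5 = 5.3333 while sellers would supply more, so the quantity traded is 5.3333 at price 91.
CS is the triangle under demand above 91: (1/2)(5.3333)(99 - 91) = 21.3333.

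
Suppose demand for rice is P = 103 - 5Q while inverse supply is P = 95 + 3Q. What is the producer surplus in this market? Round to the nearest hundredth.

1.50

Setting demand equal to supply, 8 = 8Q, so Q* = 1 and P* = 98.
PS is the area between P* and the supply curve from 0 to Q*: (1/2)(1)(3) = 1.5.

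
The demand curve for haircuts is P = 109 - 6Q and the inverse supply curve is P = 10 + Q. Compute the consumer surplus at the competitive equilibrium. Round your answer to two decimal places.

600.06

Equilibrium: 109 - 6Q = 10 + Q, so Q* = 14.1429 and P* = 24.1429.
The demand choke price is 109, so CS = (1/2)(Q*)(109 - P*) = (1/2)(14.1429)(84.8571) = 600.0612.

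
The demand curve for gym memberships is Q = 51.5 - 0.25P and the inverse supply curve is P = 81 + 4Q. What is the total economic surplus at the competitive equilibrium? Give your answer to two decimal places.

976.56

Rewriting demand in inverse form: P = 206 - 4Q.
Equilibrium: 206 - 4Q = 81 + 4Q, so Q* = 15.625 and P* = 143.5.
Total surplus is the full triangle between the curves from 0 to Q*: (1/2)(15.625)(206 - 81) = 976.5625.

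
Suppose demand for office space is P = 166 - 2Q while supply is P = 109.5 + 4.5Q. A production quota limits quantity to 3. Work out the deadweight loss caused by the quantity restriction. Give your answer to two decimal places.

Without the quota, 166 - 2Q = 109.5 + 4.5Q gives Q* = 8.6923.
At Q = 3 the demand price is 166 - 2(3) = 160 and the supply price is 109.5 + 4.5(3) = 123.
DWL = (1/2)(gap between curves at 3) x (Q* - 3) = (1/2)(37)(5.6923) = 105.3077.

105.31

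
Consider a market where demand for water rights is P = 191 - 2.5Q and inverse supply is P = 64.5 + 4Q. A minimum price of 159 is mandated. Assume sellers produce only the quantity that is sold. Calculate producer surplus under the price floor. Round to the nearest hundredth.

Free-market equilibrium: 191 - 2.5Q = 64.5 + 4Q gives Q* = 19.4615, P* = 142.3462.
At the floor price 159, quantity demanded is (191 - 159)/2.5 = 12.8; demand is the short side, so Q = 12.8 trades at P = 159.
The supply price at Q = 12.8 is 115.7. PS is the trapezoid between 159 and supply over [0, 12.8]: (1/2)[(159 - 64.5) + (159 - 115.7)](12.8) = 881.92.

881.92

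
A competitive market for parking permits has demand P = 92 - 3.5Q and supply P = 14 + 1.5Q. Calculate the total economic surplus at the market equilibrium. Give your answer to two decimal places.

608.40

Equilibrium: 92 - 3.5Q = 14 + 1.5Q, so Q* = 15.6 and P* = 37.4.
CS = (1/2)(15.6)(54.6) = 425.88 and PS = (1/2)(15.6)(23.4) = 182.52, so total surplus = 608.4.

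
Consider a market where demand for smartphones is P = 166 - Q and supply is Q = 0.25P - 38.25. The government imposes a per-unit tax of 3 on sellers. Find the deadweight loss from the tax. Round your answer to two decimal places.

Rewriting supply in inverse form: P = 153 + 4Q.
Without the tax, 166 - Q = 153 + 4Q so Q* = 2.6 and P* = 163.4.
With the tax, sellers need 3 more per unit: 166 - Q = 153 + 4Q + 3, so Q_t = 2. Buyers pay P_b = 164; sellers receive P_s = P_b - 3 = 161.
The welfare triangle lost has base Q* - Q_t = 0.6 and height t = 3, so DWL = (1/2)(0.6)(3) = 0.9.

0.90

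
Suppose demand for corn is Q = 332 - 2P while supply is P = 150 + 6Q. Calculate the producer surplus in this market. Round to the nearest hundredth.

Rewriting demand in inverse form: P = 166 - 0.5Q.
Equilibrium: 166 - 0.5Q = 150 + 6Q, so Q* = 2.4615 and P* = 164.7692.
Producer surplus is the triangle above supply below P*: (1/2)(2.4615)(164.7692 - 150) = (1/2)(2.4615)(14.7692) = 18.1775.

18.18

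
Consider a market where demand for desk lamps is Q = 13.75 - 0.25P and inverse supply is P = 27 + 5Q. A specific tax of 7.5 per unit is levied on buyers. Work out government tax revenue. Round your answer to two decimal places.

Rewriting demand in inverse form: P = 55 - 4Q.
Without the tax, 55 - 4Q = 27 + 5Q so Q* = 3.1111 and P* = 42.5556.
A tax on buyers shifts demand down by 7.5: (55 - 7.5) - 4Q = 27 + 5Q, so Q_t = 2.2778. Buyers pay P_b = 45.8889; sellers receive P_s = P_b - 7.5 = 38.3889.
Tax revenue = t x Q_t = 7.5 x 2.2778 = 17.0833.

17.08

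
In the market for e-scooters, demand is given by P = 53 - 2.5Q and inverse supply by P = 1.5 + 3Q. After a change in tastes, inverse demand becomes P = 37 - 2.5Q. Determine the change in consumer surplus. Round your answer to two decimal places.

Initial equilibrium: Q_0 = 9.3636, P_0 = 29.5909; CS_0 = (1/2)(9.3636)(23.4091) = 109.5971, PS_0 = (1/2)(9.3636)(28.0909) = 131.5165.
New equilibrium: 37 - 2.5Q = 1.5 + 3Q gives Q_1 = 6.4545, P_1 = 20.8636; CS_1 = 52.0764, PS_1 = 62.4917.
Change in consumer surplus = 52.0764 - 109.5971 = -57.5207.

-57.52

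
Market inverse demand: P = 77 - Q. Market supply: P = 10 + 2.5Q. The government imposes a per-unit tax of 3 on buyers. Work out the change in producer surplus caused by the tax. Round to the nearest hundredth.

Without the tax, 77 - Q = 10 + 2.5Q so Q* = 19.1429 and P* = 57.8571.
A tax on buyers shifts demand down by 3: (77 - 3) - Q = 10 + 2.5Q, so Q_t = 18.2857. Buyers pay P_b = 58.7143; sellers receive P_s = P_b - 3 = 55.7143.
PS falls from (1/2)(19.1429)(47.8571) = 458.0612 to (1/2)(18.2857)(45.7143) = 417.9592, a change of -40.102.

-40.10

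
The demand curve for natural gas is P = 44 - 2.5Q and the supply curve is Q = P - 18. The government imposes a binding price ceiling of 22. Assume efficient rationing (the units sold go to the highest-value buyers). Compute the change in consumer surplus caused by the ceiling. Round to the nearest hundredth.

Rewriting supply in inverse form: P = 18 + Q.
Free-market equilibrium: 44 - 2.5Q = 18 + Q gives Q* = 7.4286, P* = 25.4286.
At P = 22, sellers supply (22 - 18)/1 = 4 while buyers want more, so the quantity traded is 4 at price 22.
CS goes from (1/2)(7.4286)(18.5714) = 68.9796 to 68 (computed as (44 - 22)(4) - (1/2)(2.5)(4)^2), a change of -0.9796.

-0.98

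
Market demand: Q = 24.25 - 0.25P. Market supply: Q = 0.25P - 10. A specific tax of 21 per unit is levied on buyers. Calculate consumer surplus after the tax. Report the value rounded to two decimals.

40.50

Rewriting demand in inverse form: P = 97 - 4Q.
Rewriting supply in inverse form: P = 40 + 4Q.
Without the tax, 97 - 4Q = 40 + 4Q so Q* = 7.125 and P* = 68.5.
With the tax, buyers' net willingness to pay falls by 21: (97 - 21) - 4Q = 40 + 4Q, so Q_t = 4.5. Buyers pay P_b = 79; sellers receive P_s = P_b - 21 = 58.
Consumer surplus is the triangle under demand above P_b: (1/2)(4.5)(97 - 79) = 40.5.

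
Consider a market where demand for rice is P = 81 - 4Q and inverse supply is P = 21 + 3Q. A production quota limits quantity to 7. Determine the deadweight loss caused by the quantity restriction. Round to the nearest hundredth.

8.64

Without the quota, 81 - 4Q = 21 + 3Q gives Q* = 8.5714.
At Q = 7 the demand price is 81 - 4(7) = 53 and the supply price is 21 + 3(7) = 42.
Deadweight loss is the triangle between the curves from 7 to 8.5714: (1/2)(53 - 42)(8.5714 - 7) = 8.6429.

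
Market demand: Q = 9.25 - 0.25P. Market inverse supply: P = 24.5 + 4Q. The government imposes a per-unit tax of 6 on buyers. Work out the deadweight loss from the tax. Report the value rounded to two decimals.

2.25

Rewriting demand in inverse form: P = 37 - 4Q.
Without the tax, 37 - 4Q = 24.5 + 4Q so Q* = 1.5625 and P* = 30.75.
With the tax, buyers' net willingness to pay falls by 6: (37 - 6) - 4Q = 24.5 + 4Q, so Q_t = 0.8125. Buyers pay P_b = 33.75; sellers receive P_s = P_b - 6 = 27.75.
The welfare triangle lost has base Q* - Q_t = 0.75 and height t = 6, so DWL = (1/2)(0.75)(6) = 2.25.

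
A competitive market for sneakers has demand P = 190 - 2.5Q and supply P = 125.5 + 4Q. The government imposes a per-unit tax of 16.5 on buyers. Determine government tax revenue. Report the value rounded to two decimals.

121.85

Without the tax, 190 - 2.5Q = 125.5 + 4Q so Q* = 9.9231 and P* = 165.1923.
A tax on buyers shifts demand down by 16.5: (190 - 16.5) - 2.5Q = 125.5 + 4Q, so Q_t = 7.3846. Buyers pay P_b = 171.5385; sellers receive P_s = P_b - 16.5 = 155.0385.
Tax revenue = t x Q_t = 16.5 x 7.3846 = 121.8462.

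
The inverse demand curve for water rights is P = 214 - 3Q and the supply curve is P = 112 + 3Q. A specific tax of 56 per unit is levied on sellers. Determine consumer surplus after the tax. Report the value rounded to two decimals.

Pre-tax equilibrium: 214 - 3Q = 112 + 3Q gives Q* = 17, P* = 163.
A tax on sellers shifts supply up by 56: 214 - 3Q = 112 + 3Q + 56, so Q_t = 7.6667. Buyers pay P_b = 191; sellers receive P_s = P_b - 56 = 135.
Consumer surplus is the triangle under demand above P_b: (1/2)(7.6667)(214 - 191) = 88.1667.

88.17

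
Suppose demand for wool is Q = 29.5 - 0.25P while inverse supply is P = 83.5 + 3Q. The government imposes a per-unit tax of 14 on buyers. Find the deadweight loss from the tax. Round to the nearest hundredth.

14.00

Rewriting demand in inverse form: P = 118 - 4Q.
Pre-tax equilibrium: 118 - 4Q = 83.5 + 3Q gives Q* = 4.9286, P* = 98.2857.
With the tax, buyers' net willingness to pay falls by 14: (118 - 14) - 4Q = 83.5 + 3Q, so Q_t = 2.9286. Buyers pay P_b = 106.2857; sellers receive P_s = P_b - 14 = 92.2857.
Deadweight loss is the triangle between the curves from Q_t to Q*: (1/2)(4.9286 - 2.9286)(14) = 14.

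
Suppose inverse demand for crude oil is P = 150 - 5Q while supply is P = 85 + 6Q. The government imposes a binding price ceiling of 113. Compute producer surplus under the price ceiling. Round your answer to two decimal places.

Without the control, 150 - 5Q = 85 + 6Q so Q* = 5.9091 and P* = 120.4545.
At the ceiling price 113, quantity supplied is (113 - 85)/6 = 4.6667; supply is the short side, so Q = 4.6667 trades at P = 113.
PS is the triangle above supply below 113: (1/2)(4.6667)(113 - 85) = 65.3333.

65.33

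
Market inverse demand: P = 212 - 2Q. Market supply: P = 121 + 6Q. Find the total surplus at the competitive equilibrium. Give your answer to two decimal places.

Equilibrium: 212 - 2Q = 121 + 6Q, so Q* = 11.375 and P* = 189.25.
CS = (1/2)(11.375)(22.75) = 129.3906 and PS = (1/2)(11.375)(68.25) = 388.1719, so total surplus = 517.5625.

517.56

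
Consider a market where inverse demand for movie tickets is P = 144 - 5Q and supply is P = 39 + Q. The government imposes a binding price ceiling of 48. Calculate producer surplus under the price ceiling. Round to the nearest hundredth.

Free-market equilibrium: 144 - 5Q = 39 + Q gives Q* = 17.5, P* = 56.5.
At the ceiling price 48, quantity supplied is (48 - 39)/1 = 9; supply is the short side, so Q = 9 trades at P = 48.
PS is the triangle above supply below 48: (1/2)(9)(48 - 39) = 40.5.

40.50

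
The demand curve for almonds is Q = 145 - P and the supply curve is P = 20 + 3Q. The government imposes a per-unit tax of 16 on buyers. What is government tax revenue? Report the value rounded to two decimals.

Rewriting demand in inverse form: P = 145 - Q.
Pre-tax equilibrium: 145 - Q = 20 + 3Q gives Q* = 31.25, P* = 113.75.
A tax on buyers shifts demand down by 16: (145 - 16) - Q = 20 + 3Q, so Q_t = 27.25. Buyers pay P_b = 117.75; sellers receive P_s = P_b - 16 = 101.75.
Tax revenue = t x Q_t = 16 x 27.25 = 436.

436.00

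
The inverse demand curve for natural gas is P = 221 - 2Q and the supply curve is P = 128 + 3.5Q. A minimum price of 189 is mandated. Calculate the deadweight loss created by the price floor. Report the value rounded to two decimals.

Free-market equilibrium: 221 - 2Q = 128 + 3.5Q gives Q* = 16.9091, P* = 187.1818.
At P = 189, buyers demand (221 - 189)/2 = 16 while sellers would supply more, so the quantity traded is 16 at price 189.
At Q = 16 the demand price is 189 and the supply price is 184. Deadweight loss is the triangle between the curves from 16 to 16.9091: (1/2)(189 - 184)(16.9091 - 16) = 2.2727.

2.27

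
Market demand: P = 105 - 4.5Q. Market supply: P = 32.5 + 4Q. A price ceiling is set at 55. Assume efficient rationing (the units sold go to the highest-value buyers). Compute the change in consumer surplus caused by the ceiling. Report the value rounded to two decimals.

Free-market equilibrium: 105 - 4.5Q = 32.5 + 4Q gives Q* = 8.5294, P* = 66.6176.
At P = 55, sellers supply (55 - 32.5)/4 = 5.625 while buyers want more, so the quantity traded is 5.625 at price 55.
CS goes from (1/2)(8.5294)(38.3824) = 163.6894 to 210.0586 (computed as (105 - 55)(5.625) - (1/2)(4.5)(5.625)^2), a change of 46.3691.

46.37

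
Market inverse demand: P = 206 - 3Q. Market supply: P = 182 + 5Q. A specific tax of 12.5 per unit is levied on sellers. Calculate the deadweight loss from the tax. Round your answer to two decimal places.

Without the tax, 206 - 3Q = 182 + 5Q so Q* = 3 and P* = 197.
With the tax, sellers need 12.5 more per unit: 206 - 3Q = 182 + 5Q + 12.5, so Q_t = 1.4375. Buyers pay P_b = 201.6875; sellers receive P_s = P_b - 12.5 = 189.1875.
The welfare triangle lost has base Q* - Q_t = 1.5625 and height t = 12.5, so DWL = (1/2)(1.5625)(12.5) = 9.7656.

9.77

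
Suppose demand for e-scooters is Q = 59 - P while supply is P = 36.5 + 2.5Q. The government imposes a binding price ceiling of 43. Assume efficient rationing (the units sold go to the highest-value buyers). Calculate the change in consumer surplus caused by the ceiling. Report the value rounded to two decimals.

17.56

Rewriting demand in inverse form: P = 59 - Q.
Without the control, 59 - Q = 36.5 + 2.5Q so Q* = 6.4286 and P* = 52.5714.
At P = 43, sellers supply (43 - 36.5)/2.5 = 2.6 while buyers want more, so the quantity traded is 2.6 at price 43.
CS goes from (1/2)(6.4286)(6.4286) = 20.6633 to 38.22 (computed as (59 - 43)(2.6) - (1/2)(1)(2.6)^2), a change of 17.5567.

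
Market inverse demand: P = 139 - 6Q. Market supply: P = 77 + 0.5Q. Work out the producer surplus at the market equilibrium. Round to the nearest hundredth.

22.75

Setting demand equal to supply, 62 = 6.5Q, so Q* = 9.5385 and P* = 81.7692.
PS is the area between P* and the supply curve from 0 to Q*: (1/2)(9.5385)(4.7692) = 22.7456.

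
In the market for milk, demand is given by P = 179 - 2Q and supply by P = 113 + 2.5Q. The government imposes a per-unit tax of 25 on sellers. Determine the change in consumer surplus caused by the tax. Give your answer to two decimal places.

-132.10

Without the tax, 179 - 2Q = 113 + 2.5Q so Q* = 14.6667 and P* = 149.6667.
A tax on sellers shifts supply up by 25: 179 - 2Q = 113 + 2.5Q + 25, so Q_t = 9.1111. Buyers pay P_b = 160.7778; sellers receive P_s = P_b - 25 = 135.7778.
CS falls from (1/2)(14.6667)(29.3333) = 215.1111 to (1/2)(9.1111)(18.2222) = 83.0123, a change of -132.0988.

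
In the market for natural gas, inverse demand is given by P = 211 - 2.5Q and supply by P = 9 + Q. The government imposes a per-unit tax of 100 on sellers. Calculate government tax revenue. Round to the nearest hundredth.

2914.29

Without the tax, 211 - 2.5Q = 9 + Q so Q* = 57.7143 and P* = 66.7143.
With the tax, sellers need 100 more per unit: 211 - 2.5Q = 9 + Q + 100, so Q_t = 29.1429. Buyers pay P_b = 138.1429; sellers receive P_s = P_b - 100 = 38.1429.
Tax revenue = t x Q_t = 100 x 29.1429 = 2914.2857.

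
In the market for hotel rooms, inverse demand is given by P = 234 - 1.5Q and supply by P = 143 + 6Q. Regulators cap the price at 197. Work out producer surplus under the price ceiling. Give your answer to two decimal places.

243.00

Without the control, 234 - 1.5Q = 143 + 6Q so Q* = 12.1333 and P* = 215.8.
At P = 197, sellers supply (197 - 143)/6 = 9 while buyers want more, so the quantity traded is 9 at price 197.
PS is the triangle above supply below 197: (1/2)(9)(197 - 143) = 243.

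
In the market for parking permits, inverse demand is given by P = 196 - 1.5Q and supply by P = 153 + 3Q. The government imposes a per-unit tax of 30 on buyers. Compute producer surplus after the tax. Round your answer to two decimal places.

Without the tax, 196 - 1.5Q = 153 + 3Q so Q* = 9.5556 and P* = 181.6667.
A tax on buyers shifts demand down by 30: (196 - 30) - 1.5Q = 153 + 3Q, so Q_t = 2.8889. Buyers pay P_b = 191.6667; sellers receive P_s = P_b - 30 = 161.6667.
Producer surplus is the triangle above supply below P_s: (1/2)(2.8889)(161.6667 - 153) = 12.5185.

12.52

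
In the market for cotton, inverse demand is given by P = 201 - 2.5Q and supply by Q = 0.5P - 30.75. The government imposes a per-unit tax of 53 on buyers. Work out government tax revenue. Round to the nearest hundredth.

1018.78

Rewriting supply in inverse form: P = 61.5 + 2Q.
Pre-tax equilibrium: 201 - 2.5Q = 61.5 + 2Q gives Q* = 31, P* = 123.5.
A tax on buyers shifts demand down by 53: (201 - 53) - 2.5Q = 61.5 + 2Q, so Q_t = 19.2222. Buyers pay P_b = 152.9444; sellers receive P_s = P_b - 53 = 99.9444.
Tax revenue = t x Q_t = 53 x 19.2222 = 1018.7778.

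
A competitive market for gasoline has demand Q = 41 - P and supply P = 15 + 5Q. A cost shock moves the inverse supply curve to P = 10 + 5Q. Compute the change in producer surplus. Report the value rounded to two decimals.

19.79

Rewriting demand in inverse form: P = 41 - Q.
Initial equilibrium: Q_0 = 4.3333, P_0 = 36.6667; CS_0 = (1/2)(4.3333)(4.3333) = 9.3889, PS_0 = (1/2)(4.3333)(21.6667) = 46.9444.
New equilibrium: 41 - Q = 10 + 5Q gives Q_1 = 5.1667, P_1 = 35.8333; CS_1 = 13.3472, PS_1 = 66.7361.
Change in producer surplus = 66.7361 - 46.9444 = 19.7917.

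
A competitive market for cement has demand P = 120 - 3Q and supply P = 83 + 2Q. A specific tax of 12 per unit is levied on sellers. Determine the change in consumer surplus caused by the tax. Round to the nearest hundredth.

-44.64

Pre-tax equilibrium: 120 - 3Q = 83 + 2Q gives Q* = 7.4, P* = 97.8.
With the tax, sellers need 12 more per unit: 120 - 3Q = 83 + 2Q + 12, so Q_t = 5. Buyers pay P_b = 105; sellers receive P_s = P_b - 12 = 93.
Consumers lose the trapezoid between P* and P_b out to Q_t plus the triangle from Q_t to Q*: change in CS = 37.5 - 82.14 = -44.64.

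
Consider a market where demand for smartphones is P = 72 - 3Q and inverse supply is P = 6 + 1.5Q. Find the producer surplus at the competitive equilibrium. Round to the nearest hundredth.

161.33

Set 72 - 3Q = 6 + 1.5Q, which gives 66 = 4.5Q, so Q* = 14.6667 and P* = 72 - 3(14.6667) = 28.
Producer surplus is the triangle above supply below P*: (1/2)(14.6667)(28 - 6) = (1/2)(14.6667)(22) = 161.3333.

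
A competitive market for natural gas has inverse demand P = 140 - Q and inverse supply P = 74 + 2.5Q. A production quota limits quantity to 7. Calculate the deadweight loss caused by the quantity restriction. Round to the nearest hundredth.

Unrestricted equilibrium: Q* = (140 - 74)/(1 + 2.5) = 18.8571.
At Q = 7 the demand price is 140 - (7) = 133 and the supply price is 74 + 2.5(7) = 91.5.
Deadweight loss is the triangle between the curves from 7 to 18.8571: (1/2)(133 - 91.5)(18.8571 - 7) = 246.0357.

246.04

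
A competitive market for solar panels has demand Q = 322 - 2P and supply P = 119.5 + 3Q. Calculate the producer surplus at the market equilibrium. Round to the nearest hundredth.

210.89

Rewriting demand in inverse form: P = 161 - 0.5Q.
Setting demand equal to supply, 41.5 = 3.5Q, so Q* = 11.8571 and P* = 155.0714.
The supply curve's price intercept is 119.5, so PS = (1/2)(Q*)(P* - 119.5) = (1/2)(11.8571)(35.5714) = 210.8878.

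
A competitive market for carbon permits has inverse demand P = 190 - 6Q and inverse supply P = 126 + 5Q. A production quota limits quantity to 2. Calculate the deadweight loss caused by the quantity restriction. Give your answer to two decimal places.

Without the quota, 190 - 6Q = 126 + 5Q gives Q* = 5.8182.
At Q = 2 the demand price is 190 - 6(2) = 178 and the supply price is 126 + 5(2) = 136.
DWL = (1/2)(gap between curves at 2) x (Q* - 2) = (1/2)(42)(3.8182) = 80.1818.

80.18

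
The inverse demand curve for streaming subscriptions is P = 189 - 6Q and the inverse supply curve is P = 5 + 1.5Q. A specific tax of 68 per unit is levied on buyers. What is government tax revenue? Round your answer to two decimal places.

1051.73

Pre-tax equilibrium: 189 - 6Q = 5 + 1.5Q gives Q* = 24.5333, P* = 41.8.
With the tax, buyers' net willingness to pay falls by 68: (189 - 68) - 6Q = 5 + 1.5Q, so Q_t = 15.4667. Buyers pay P_b = 96.2; sellers receive P_s = P_b - 68 = 28.2.
Tax revenue = t x Q_t = 68 x 15.4667 = 1051.7333.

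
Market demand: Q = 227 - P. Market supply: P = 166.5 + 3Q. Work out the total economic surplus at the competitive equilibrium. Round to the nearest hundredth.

457.53

Rewriting demand in inverse form: P = 227 - Q.
Setting demand equal to supply, 60.5 = 4Q, so Q* = 15.125 and P* = 211.875.
Total surplus is the full triangle between the curves from 0 to Q*: (1/2)(15.125)(227 - 166.5) = 457.5312.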